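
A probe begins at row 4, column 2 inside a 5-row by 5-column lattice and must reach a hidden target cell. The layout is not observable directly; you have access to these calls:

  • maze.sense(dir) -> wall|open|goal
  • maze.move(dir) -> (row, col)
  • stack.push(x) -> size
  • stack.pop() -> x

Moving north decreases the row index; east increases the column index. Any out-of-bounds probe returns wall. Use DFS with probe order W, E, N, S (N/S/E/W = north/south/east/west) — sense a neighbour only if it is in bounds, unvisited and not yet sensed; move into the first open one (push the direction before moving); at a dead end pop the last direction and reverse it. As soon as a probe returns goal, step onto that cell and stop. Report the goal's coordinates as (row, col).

// 1. sense(dir: west) => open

// 2. push(x: west) => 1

// 3. move(dir: west) => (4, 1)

// 4. sense(dir: west) => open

// 5. push(x: west) => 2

// 6. move(dir: west) => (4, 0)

// 7. sense(dir: north) => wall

// 8. pop() => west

// 9. move(dir: east) => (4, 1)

// 10. sense(dir: north) => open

// 11. push(x: north) => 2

// 12. move(dir: north) => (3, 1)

// 13. sense(dir: east) => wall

// 14. sense(dir: north) => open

// 15. push(x: north) => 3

// 16. move(dir: north) => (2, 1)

// 17. sense(dir: west) => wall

// 18. sense(dir: east) => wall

// 19. sense(dir: north) => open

// 20. push(x: north) => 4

// 21. move(dir: north) => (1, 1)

// 22. sense(dir: west) => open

// 23. push(x: west) => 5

// 24. move(dir: west) => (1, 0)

// 25. sense(dir: north) => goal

// 26. move(dir: north) => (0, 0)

Answer: (0, 0)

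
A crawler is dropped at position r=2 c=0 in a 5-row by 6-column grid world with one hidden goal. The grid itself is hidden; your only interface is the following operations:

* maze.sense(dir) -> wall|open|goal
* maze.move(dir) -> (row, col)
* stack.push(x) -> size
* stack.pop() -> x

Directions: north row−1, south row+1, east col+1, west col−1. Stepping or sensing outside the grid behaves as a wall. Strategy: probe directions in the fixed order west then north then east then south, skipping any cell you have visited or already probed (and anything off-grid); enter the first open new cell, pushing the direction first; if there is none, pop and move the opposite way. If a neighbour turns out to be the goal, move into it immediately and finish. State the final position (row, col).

Act: sense[dir: north]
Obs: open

Act: push[x: north]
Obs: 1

Act: move[dir: north]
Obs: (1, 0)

Act: sense[dir: north]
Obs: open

Act: push[x: north]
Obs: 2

Act: move[dir: north]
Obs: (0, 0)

Act: sense[dir: east]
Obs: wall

Act: pop[]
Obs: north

Act: move[dir: south]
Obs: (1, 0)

Act: sense[dir: east]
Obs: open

Act: push[x: east]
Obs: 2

Act: move[dir: east]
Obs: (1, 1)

Act: sense[dir: east]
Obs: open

Act: push[x: east]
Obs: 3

Act: move[dir: east]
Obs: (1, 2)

Act: sense[dir: north]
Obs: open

Act: push[x: north]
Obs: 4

Act: move[dir: north]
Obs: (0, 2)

Act: sense[dir: east]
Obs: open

Act: push[x: east]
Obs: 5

Act: move[dir: east]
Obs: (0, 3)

Act: sense[dir: east]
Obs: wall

Act: sense[dir: south]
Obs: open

Act: push[x: south]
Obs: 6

Act: move[dir: south]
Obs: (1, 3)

Act: sense[dir: east]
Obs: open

Act: push[x: east]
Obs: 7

Act: move[dir: east]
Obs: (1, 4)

Act: sense[dir: east]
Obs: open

Act: push[x: east]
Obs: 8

Act: move[dir: east]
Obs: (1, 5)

Act: sense[dir: north]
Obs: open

Act: push[x: north]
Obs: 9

Act: move[dir: north]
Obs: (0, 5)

Act: pop[]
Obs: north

Act: move[dir: south]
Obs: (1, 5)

Act: sense[dir: south]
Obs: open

Act: push[x: south]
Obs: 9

Act: move[dir: south]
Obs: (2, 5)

Act: sense[dir: west]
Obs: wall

Act: sense[dir: south]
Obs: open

Act: push[x: south]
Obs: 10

Act: move[dir: south]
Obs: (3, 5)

Act: sense[dir: west]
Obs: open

Act: push[x: west]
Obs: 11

Act: move[dir: west]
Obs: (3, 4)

Act: sense[dir: west]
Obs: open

Act: push[x: west]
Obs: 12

Act: move[dir: west]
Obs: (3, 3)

Act: sense[dir: west]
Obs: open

Act: push[x: west]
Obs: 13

Act: move[dir: west]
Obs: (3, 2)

Act: sense[dir: west]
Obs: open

Act: push[x: west]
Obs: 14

Act: move[dir: west]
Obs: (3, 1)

Act: sense[dir: west]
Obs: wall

Act: sense[dir: north]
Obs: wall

Act: sense[dir: south]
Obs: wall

Act: pop[]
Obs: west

Act: move[dir: east]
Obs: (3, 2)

Act: sense[dir: north]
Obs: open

Act: push[x: north]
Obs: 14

Act: move[dir: north]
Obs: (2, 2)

Act: sense[dir: east]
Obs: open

Act: push[x: east]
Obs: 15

Act: move[dir: east]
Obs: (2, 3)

Act: pop[]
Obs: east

Act: move[dir: west]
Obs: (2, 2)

Act: pop[]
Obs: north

Act: move[dir: south]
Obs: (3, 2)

Act: sense[dir: south]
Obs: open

Act: push[x: south]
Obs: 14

Act: move[dir: south]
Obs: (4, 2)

Act: sense[dir: east]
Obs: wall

Act: pop[]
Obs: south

Act: move[dir: north]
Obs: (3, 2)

Act: pop[]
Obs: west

Act: move[dir: east]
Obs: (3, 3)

Act: pop[]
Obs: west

Act: move[dir: east]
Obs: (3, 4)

Act: sense[dir: south]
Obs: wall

Act: pop[]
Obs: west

Act: move[dir: east]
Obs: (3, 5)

Act: sense[dir: south]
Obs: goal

Act: move[dir: south]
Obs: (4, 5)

Answer: (4, 5)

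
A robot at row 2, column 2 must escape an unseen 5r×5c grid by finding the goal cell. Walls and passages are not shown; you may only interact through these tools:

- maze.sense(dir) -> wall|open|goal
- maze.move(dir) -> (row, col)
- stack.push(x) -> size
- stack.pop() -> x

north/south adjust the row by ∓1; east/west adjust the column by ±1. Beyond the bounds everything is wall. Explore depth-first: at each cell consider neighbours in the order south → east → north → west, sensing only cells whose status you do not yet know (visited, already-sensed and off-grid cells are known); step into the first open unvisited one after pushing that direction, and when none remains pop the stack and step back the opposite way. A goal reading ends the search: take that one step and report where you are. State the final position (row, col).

[in] maze.sense dir=south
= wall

[in] maze.sense dir=east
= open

[in] stack.push x=east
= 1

[in] maze.move dir=east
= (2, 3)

[in] maze.sense dir=south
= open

[in] stack.push x=south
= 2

[in] maze.move dir=south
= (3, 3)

[in] maze.sense dir=south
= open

[in] stack.push x=south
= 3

[in] maze.move dir=south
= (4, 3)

[in] maze.sense dir=east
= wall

[in] maze.sense dir=west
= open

[in] stack.push x=west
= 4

[in] maze.move dir=west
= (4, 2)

[in] maze.sense dir=west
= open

[in] stack.push x=west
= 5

[in] maze.move dir=west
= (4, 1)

[in] maze.sense dir=north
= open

[in] stack.push x=north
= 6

[in] maze.move dir=north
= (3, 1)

[in] maze.sense dir=north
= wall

[in] maze.sense dir=west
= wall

[in] stack.pop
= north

[in] maze.move dir=south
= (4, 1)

[in] maze.sense dir=west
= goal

[in] maze.move dir=west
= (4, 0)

Answer: (4, 0)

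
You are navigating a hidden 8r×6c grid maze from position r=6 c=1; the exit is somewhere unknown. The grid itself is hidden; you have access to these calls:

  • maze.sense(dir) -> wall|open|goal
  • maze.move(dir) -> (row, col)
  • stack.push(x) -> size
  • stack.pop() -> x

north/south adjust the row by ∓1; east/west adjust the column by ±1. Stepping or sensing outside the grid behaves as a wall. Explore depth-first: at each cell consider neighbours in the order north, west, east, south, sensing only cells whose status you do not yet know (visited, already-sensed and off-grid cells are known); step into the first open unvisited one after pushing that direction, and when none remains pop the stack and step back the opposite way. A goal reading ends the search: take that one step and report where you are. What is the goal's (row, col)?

-> maze.sense(dir=north)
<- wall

-> maze.sense(dir=west)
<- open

-> stack.push(x=west)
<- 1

-> maze.move(dir=west)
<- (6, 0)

-> maze.sense(dir=north)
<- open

-> stack.push(x=north)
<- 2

-> maze.move(dir=north)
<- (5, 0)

-> maze.sense(dir=north)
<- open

-> stack.push(x=north)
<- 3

-> maze.move(dir=north)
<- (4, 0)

-> maze.sense(dir=north)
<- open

-> stack.push(x=north)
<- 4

-> maze.move(dir=north)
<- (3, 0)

-> maze.sense(dir=north)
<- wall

-> maze.sense(dir=east)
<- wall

-> stack.pop()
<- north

-> maze.move(dir=south)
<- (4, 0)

-> maze.sense(dir=east)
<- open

-> stack.push(x=east)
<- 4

-> maze.move(dir=east)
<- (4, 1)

-> maze.sense(dir=east)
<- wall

-> stack.pop()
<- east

-> maze.move(dir=west)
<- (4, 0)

-> stack.pop()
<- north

-> maze.move(dir=south)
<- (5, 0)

-> stack.pop()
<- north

-> maze.move(dir=south)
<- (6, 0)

-> maze.sense(dir=south)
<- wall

-> stack.pop()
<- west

-> maze.move(dir=east)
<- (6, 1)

-> maze.sense(dir=east)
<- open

-> stack.push(x=east)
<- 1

-> maze.move(dir=east)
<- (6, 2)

-> maze.sense(dir=north)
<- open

-> stack.push(x=north)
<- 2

-> maze.move(dir=north)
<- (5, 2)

-> maze.sense(dir=east)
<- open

-> stack.push(x=east)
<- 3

-> maze.move(dir=east)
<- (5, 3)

-> maze.sense(dir=north)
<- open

-> stack.push(x=north)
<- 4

-> maze.move(dir=north)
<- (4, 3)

-> maze.sense(dir=north)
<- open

-> stack.push(x=north)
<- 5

-> maze.move(dir=north)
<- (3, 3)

-> maze.sense(dir=north)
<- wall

-> maze.sense(dir=west)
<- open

-> stack.push(x=west)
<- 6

-> maze.move(dir=west)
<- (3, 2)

-> maze.sense(dir=north)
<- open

-> stack.push(x=north)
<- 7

-> maze.move(dir=north)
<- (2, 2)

-> maze.sense(dir=north)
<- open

-> stack.push(x=north)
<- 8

-> maze.move(dir=north)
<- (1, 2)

-> maze.sense(dir=north)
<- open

-> stack.push(x=north)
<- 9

-> maze.move(dir=north)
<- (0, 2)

-> maze.sense(dir=west)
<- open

-> stack.push(x=west)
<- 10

-> maze.move(dir=west)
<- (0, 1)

-> maze.sense(dir=west)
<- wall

-> maze.sense(dir=south)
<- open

-> stack.push(x=south)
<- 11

-> maze.move(dir=south)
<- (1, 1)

-> maze.sense(dir=west)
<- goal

-> maze.move(dir=west)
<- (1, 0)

Answer: (1, 0)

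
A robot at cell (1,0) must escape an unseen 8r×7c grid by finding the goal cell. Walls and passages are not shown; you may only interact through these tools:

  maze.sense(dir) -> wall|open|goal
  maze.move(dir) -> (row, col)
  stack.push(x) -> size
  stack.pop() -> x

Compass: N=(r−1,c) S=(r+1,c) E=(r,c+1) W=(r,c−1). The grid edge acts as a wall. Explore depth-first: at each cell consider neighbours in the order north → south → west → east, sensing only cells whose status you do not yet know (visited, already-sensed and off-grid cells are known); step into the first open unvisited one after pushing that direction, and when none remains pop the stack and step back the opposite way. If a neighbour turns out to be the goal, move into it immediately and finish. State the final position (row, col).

CALL maze.sense[dir: north]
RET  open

CALL stack.push[x: north]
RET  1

CALL maze.move[dir: north]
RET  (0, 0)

CALL maze.sense[dir: east]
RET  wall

CALL stack.pop[]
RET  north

CALL maze.move[dir: south]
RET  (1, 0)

CALL maze.sense[dir: south]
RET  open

CALL stack.push[x: south]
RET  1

CALL maze.move[dir: south]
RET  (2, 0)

CALL maze.sense[dir: south]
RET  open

CALL stack.push[x: south]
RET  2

CALL maze.move[dir: south]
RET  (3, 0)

CALL maze.sense[dir: south]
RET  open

CALL stack.push[x: south]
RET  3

CALL maze.move[dir: south]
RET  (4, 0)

CALL maze.sense[dir: south]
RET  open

CALL stack.push[x: south]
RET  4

CALL maze.move[dir: south]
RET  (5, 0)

CALL maze.sense[dir: south]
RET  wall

CALL maze.sense[dir: east]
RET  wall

CALL stack.pop[]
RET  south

CALL maze.move[dir: north]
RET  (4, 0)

CALL maze.sense[dir: east]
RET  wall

CALL stack.pop[]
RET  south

CALL maze.move[dir: north]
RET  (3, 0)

CALL maze.sense[dir: east]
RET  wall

CALL stack.pop[]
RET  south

CALL maze.move[dir: north]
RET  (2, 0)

CALL maze.sense[dir: east]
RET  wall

CALL stack.pop[]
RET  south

CALL maze.move[dir: north]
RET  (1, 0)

CALL maze.sense[dir: east]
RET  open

CALL stack.push[x: east]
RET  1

CALL maze.move[dir: east]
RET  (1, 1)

CALL maze.sense[dir: east]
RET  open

CALL stack.push[x: east]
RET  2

CALL maze.move[dir: east]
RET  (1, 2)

CALL maze.sense[dir: north]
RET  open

CALL stack.push[x: north]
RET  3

CALL maze.move[dir: north]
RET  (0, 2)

CALL maze.sense[dir: east]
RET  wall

CALL stack.pop[]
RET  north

CALL maze.move[dir: south]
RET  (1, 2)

CALL maze.sense[dir: south]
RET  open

CALL stack.push[x: south]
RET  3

CALL maze.move[dir: south]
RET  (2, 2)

CALL maze.sense[dir: south]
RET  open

CALL stack.push[x: south]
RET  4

CALL maze.move[dir: south]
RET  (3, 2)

CALL maze.sense[dir: south]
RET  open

CALL stack.push[x: south]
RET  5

CALL maze.move[dir: south]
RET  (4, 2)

CALL maze.sense[dir: south]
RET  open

CALL stack.push[x: south]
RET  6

CALL maze.move[dir: south]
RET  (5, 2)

CALL maze.sense[dir: south]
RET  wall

CALL maze.sense[dir: east]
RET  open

CALL stack.push[x: east]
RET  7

CALL maze.move[dir: east]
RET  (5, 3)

CALL maze.sense[dir: north]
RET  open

CALL stack.push[x: north]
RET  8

CALL maze.move[dir: north]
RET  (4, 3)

CALL maze.sense[dir: north]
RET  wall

CALL maze.sense[dir: east]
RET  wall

CALL stack.pop[]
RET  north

CALL maze.move[dir: south]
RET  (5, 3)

CALL maze.sense[dir: south]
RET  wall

CALL maze.sense[dir: east]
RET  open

CALL stack.push[x: east]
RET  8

CALL maze.move[dir: east]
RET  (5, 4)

CALL maze.sense[dir: south]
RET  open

CALL stack.push[x: south]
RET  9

CALL maze.move[dir: south]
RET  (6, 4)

CALL maze.sense[dir: south]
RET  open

CALL stack.push[x: south]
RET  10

CALL maze.move[dir: south]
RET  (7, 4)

CALL maze.sense[dir: west]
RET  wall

CALL maze.sense[dir: east]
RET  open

CALL stack.push[x: east]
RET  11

CALL maze.move[dir: east]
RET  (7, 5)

CALL maze.sense[dir: north]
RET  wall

CALL maze.sense[dir: east]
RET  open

CALL stack.push[x: east]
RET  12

CALL maze.move[dir: east]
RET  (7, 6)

CALL maze.sense[dir: north]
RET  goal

CALL maze.move[dir: north]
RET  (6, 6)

Answer: (6, 6)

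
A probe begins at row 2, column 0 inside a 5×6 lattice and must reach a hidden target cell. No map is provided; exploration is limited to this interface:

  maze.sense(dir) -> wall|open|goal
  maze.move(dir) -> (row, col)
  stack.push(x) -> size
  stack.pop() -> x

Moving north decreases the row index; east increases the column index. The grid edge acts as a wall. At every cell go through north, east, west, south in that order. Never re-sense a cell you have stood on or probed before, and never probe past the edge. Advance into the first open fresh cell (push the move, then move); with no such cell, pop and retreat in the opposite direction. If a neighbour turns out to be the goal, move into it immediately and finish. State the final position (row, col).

→ maze.sense(dir=north)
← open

→ stack.push(x=north)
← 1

→ maze.move(dir=north)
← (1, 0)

→ maze.sense(dir=north)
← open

→ stack.push(x=north)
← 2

→ maze.move(dir=north)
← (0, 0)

→ maze.sense(dir=east)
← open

→ stack.push(x=east)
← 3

→ maze.move(dir=east)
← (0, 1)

→ maze.sense(dir=east)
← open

→ stack.push(x=east)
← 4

→ maze.move(dir=east)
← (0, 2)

→ maze.sense(dir=east)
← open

→ stack.push(x=east)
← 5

→ maze.move(dir=east)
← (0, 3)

→ maze.sense(dir=east)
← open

→ stack.push(x=east)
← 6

→ maze.move(dir=east)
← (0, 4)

→ maze.sense(dir=east)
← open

→ stack.push(x=east)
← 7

→ maze.move(dir=east)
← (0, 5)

→ maze.sense(dir=south)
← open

→ stack.push(x=south)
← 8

→ maze.move(dir=south)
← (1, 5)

→ maze.sense(dir=west)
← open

→ stack.push(x=west)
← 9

→ maze.move(dir=west)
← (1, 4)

→ maze.sense(dir=west)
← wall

→ maze.sense(dir=south)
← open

→ stack.push(x=south)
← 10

→ maze.move(dir=south)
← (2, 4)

→ maze.sense(dir=east)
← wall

→ maze.sense(dir=west)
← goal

→ maze.move(dir=west)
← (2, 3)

Answer: (2, 3)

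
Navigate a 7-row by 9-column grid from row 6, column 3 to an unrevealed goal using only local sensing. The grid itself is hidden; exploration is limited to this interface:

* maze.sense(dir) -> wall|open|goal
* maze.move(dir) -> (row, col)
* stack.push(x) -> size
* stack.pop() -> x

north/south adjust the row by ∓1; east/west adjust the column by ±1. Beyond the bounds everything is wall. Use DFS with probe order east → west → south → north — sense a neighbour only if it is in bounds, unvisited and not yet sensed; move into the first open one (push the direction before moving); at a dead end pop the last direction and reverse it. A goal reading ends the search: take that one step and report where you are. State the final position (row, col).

CALL maze.sense[dir→east]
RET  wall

CALL maze.sense[dir→west]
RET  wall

CALL maze.sense[dir→north]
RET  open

CALL stack.push[x→north]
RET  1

CALL maze.move[dir→north]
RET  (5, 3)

CALL maze.sense[dir→east]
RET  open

CALL stack.push[x→east]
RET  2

CALL maze.move[dir→east]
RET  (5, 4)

CALL maze.sense[dir→east]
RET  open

CALL stack.push[x→east]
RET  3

CALL maze.move[dir→east]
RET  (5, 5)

CALL maze.sense[dir→east]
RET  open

CALL stack.push[x→east]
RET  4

CALL maze.move[dir→east]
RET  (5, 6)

CALL maze.sense[dir→east]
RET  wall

CALL maze.sense[dir→south]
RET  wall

CALL maze.sense[dir→north]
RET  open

CALL stack.push[x→north]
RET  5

CALL maze.move[dir→north]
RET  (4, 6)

CALL maze.sense[dir→east]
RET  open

CALL stack.push[x→east]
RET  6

CALL maze.move[dir→east]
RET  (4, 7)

CALL maze.sense[dir→east]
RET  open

CALL stack.push[x→east]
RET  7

CALL maze.move[dir→east]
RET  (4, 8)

CALL maze.sense[dir→south]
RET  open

CALL stack.push[x→south]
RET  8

CALL maze.move[dir→south]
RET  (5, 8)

CALL maze.sense[dir→south]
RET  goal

CALL maze.move[dir→south]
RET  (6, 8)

Answer: (6, 8)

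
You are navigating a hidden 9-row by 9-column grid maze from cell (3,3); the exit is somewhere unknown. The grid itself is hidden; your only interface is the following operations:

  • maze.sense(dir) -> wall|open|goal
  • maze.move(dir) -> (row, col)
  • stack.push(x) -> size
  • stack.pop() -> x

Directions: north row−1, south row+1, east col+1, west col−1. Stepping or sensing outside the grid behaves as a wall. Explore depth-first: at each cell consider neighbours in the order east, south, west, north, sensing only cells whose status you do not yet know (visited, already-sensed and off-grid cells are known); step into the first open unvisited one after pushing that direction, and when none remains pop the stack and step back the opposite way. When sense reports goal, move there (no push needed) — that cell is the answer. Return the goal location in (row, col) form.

Action: maze.sense[dir='east']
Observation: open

Action: stack.push[x='east']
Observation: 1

Action: maze.move[dir='east']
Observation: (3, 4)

Action: maze.sense[dir='east']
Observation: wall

Action: maze.sense[dir='south']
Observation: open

Action: stack.push[x='south']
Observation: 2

Action: maze.move[dir='south']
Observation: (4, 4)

Action: maze.sense[dir='east']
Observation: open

Action: stack.push[x='east']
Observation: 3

Action: maze.move[dir='east']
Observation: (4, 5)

Action: maze.sense[dir='east']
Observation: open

Action: stack.push[x='east']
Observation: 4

Action: maze.move[dir='east']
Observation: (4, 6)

Action: maze.sense[dir='east']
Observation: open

Action: stack.push[x='east']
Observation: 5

Action: maze.move[dir='east']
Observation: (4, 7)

Action: maze.sense[dir='east']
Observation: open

Action: stack.push[x='east']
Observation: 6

Action: maze.move[dir='east']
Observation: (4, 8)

Action: maze.sense[dir='south']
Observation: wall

Action: maze.sense[dir='north']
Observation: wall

Action: stack.pop[]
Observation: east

Action: maze.move[dir='west']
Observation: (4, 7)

Action: maze.sense[dir='south']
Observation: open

Action: stack.push[x='south']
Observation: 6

Action: maze.move[dir='south']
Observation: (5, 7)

Action: maze.sense[dir='south']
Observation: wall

Action: maze.sense[dir='west']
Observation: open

Action: stack.push[x='west']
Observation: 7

Action: maze.move[dir='west']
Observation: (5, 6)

Action: maze.sense[dir='south']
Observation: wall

Action: maze.sense[dir='west']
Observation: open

Action: stack.push[x='west']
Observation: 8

Action: maze.move[dir='west']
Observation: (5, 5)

Action: maze.sense[dir='south']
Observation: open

Action: stack.push[x='south']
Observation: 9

Action: maze.move[dir='south']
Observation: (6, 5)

Action: maze.sense[dir='south']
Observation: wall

Action: maze.sense[dir='west']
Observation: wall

Action: stack.pop[]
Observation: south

Action: maze.move[dir='north']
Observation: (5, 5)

Action: maze.sense[dir='west']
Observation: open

Action: stack.push[x='west']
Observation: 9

Action: maze.move[dir='west']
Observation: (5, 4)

Action: maze.sense[dir='west']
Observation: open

Action: stack.push[x='west']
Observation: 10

Action: maze.move[dir='west']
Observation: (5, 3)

Action: maze.sense[dir='south']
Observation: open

Action: stack.push[x='south']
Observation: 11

Action: maze.move[dir='south']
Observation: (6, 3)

Action: maze.sense[dir='south']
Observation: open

Action: stack.push[x='south']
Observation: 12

Action: maze.move[dir='south']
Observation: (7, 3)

Action: maze.sense[dir='east']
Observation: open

Action: stack.push[x='east']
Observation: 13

Action: maze.move[dir='east']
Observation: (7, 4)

Action: maze.sense[dir='south']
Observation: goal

Action: maze.move[dir='south']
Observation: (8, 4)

Answer: (8, 4)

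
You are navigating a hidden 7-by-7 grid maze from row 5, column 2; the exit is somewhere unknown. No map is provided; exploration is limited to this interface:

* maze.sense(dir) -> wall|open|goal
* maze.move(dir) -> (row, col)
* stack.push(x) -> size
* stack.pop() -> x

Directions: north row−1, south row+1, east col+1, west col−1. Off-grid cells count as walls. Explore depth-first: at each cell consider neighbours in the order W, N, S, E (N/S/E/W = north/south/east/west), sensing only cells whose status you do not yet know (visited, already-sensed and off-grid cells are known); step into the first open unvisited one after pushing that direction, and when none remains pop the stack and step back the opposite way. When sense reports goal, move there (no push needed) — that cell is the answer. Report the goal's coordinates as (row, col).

>>> maze.sense dir='west'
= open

>>> stack.push x='west'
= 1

>>> maze.move dir='west'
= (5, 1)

>>> maze.sense dir='west'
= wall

>>> maze.sense dir='north'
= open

>>> stack.push x='north'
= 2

>>> maze.move dir='north'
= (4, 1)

>>> maze.sense dir='west'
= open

>>> stack.push x='west'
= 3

>>> maze.move dir='west'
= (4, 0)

>>> maze.sense dir='north'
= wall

>>> stack.pop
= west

>>> maze.move dir='east'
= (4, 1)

>>> maze.sense dir='north'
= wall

>>> maze.sense dir='east'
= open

>>> stack.push x='east'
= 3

>>> maze.move dir='east'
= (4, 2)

>>> maze.sense dir='north'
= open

>>> stack.push x='north'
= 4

>>> maze.move dir='north'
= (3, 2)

>>> maze.sense dir='north'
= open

>>> stack.push x='north'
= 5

>>> maze.move dir='north'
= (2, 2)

>>> maze.sense dir='west'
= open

>>> stack.push x='west'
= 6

>>> maze.move dir='west'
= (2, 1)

>>> maze.sense dir='west'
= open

>>> stack.push x='west'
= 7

>>> maze.move dir='west'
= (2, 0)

>>> maze.sense dir='north'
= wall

>>> stack.pop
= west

>>> maze.move dir='east'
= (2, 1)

>>> maze.sense dir='north'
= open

>>> stack.push x='north'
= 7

>>> maze.move dir='north'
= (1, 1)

>>> maze.sense dir='north'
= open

>>> stack.push x='north'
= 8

>>> maze.move dir='north'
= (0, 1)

>>> maze.sense dir='west'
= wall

>>> maze.sense dir='east'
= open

>>> stack.push x='east'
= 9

>>> maze.move dir='east'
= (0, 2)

>>> maze.sense dir='south'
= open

>>> stack.push x='south'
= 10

>>> maze.move dir='south'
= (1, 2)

>>> maze.sense dir='east'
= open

>>> stack.push x='east'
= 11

>>> maze.move dir='east'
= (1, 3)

>>> maze.sense dir='north'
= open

>>> stack.push x='north'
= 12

>>> maze.move dir='north'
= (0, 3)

>>> maze.sense dir='east'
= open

>>> stack.push x='east'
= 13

>>> maze.move dir='east'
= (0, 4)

>>> maze.sense dir='south'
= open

>>> stack.push x='south'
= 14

>>> maze.move dir='south'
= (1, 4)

>>> maze.sense dir='south'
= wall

>>> maze.sense dir='east'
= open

>>> stack.push x='east'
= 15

>>> maze.move dir='east'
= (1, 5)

>>> maze.sense dir='north'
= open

>>> stack.push x='north'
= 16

>>> maze.move dir='north'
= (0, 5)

>>> maze.sense dir='east'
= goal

>>> maze.move dir='east'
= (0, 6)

Answer: (0, 6)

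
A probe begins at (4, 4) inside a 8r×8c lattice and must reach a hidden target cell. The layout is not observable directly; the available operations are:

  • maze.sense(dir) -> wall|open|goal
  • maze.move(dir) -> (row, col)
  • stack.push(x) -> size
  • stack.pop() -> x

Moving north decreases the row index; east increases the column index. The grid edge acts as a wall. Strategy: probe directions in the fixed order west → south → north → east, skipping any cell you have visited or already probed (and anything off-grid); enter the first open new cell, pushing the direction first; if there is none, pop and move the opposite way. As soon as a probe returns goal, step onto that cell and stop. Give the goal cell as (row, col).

Using sense(dir→west), → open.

I try push(x→west), and get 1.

I invoke move(dir→west), yielding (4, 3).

Calling sense(dir→west), which returns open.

I use push(x→west), giving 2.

Using move(dir→west), and observe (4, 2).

I run sense(dir→west), and see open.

Next I call push(x→west), which returns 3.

I use move(dir→west), giving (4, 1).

Invoking sense(dir→west), yielding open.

I invoke push(x→west), and get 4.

I try move(dir→west), — result: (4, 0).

I try sense(dir→south), yielding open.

Invoking push(x→south), and see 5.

Using move(dir→south), which returns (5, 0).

Using sense(dir→south), → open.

Then push(x→south), giving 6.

Then move(dir→south), — result: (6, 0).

I run sense(dir→south), and get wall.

I call sense(dir→east), yielding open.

Calling push(x→east), giving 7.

Calling move(dir→east), and get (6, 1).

I try sense(dir→south), → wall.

I invoke sense(dir→north), and observe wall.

Now I run sense(dir→east), and get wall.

Invoking pop, and see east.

Calling move(dir→west), → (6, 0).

Now I run pop(), : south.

Then move(dir→north), — result: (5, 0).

Then pop, and observe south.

I call move(dir→north), → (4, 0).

I try sense(dir→north), — result: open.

Next I call push(x→north), giving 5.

Invoking move(dir→north), which returns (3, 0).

Next I call sense(dir→north), giving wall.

I use sense(dir→east), which returns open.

Then push(x→east), — result: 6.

Using move(dir→east), yielding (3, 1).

Invoking sense(dir→north), and get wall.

Using sense(dir→east), and see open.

I try push(x→east), which returns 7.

Calling move(dir→east), and observe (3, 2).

Calling sense(dir→north), → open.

Calling push(x→north), : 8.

I run move(dir→north), : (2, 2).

Next I call sense(dir→north), yielding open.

Now I run push(x→north), → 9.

Using move(dir→north), : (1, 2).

Next I call sense(dir→west), → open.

Then push(x→west), which returns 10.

I call move(dir→west), and get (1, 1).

Then sense(dir→west), → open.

I invoke push(x→west), giving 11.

I use move(dir→west), which returns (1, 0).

I try sense(dir→north), and get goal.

Now I run move(dir→north), giving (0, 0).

Answer: (0, 0)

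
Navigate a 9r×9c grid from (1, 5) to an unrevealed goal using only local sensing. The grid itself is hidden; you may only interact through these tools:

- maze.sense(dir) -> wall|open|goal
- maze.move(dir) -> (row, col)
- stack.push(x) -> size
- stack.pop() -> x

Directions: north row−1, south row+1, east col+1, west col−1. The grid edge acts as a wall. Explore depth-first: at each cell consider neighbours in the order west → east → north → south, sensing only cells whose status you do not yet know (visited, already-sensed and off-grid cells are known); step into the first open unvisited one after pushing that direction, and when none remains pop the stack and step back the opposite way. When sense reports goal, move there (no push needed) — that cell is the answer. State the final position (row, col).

;; 1. sense(dir=west) -> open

;; 2. push(x=west) -> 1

;; 3. move(dir=west) -> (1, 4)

;; 4. sense(dir=west) -> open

;; 5. push(x=west) -> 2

;; 6. move(dir=west) -> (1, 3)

;; 7. sense(dir=west) -> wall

;; 8. sense(dir=north) -> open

;; 9. push(x=north) -> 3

;; 10. move(dir=north) -> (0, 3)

;; 11. sense(dir=west) -> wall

;; 12. sense(dir=east) -> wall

;; 13. pop() -> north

;; 14. move(dir=south) -> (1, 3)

;; 15. sense(dir=south) -> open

;; 16. push(x=south) -> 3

;; 17. move(dir=south) -> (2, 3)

;; 18. sense(dir=west) -> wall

;; 19. sense(dir=east) -> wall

;; 20. sense(dir=south) -> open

;; 21. push(x=south) -> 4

;; 22. move(dir=south) -> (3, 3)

;; 23. sense(dir=west) -> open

;; 24. push(x=west) -> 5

;; 25. move(dir=west) -> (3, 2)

;; 26. sense(dir=west) -> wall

;; 27. sense(dir=south) -> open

;; 28. push(x=south) -> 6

;; 29. move(dir=south) -> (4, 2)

;; 30. sense(dir=west) -> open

;; 31. push(x=west) -> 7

;; 32. move(dir=west) -> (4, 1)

;; 33. sense(dir=west) -> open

;; 34. push(x=west) -> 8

;; 35. move(dir=west) -> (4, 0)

;; 36. sense(dir=north) -> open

;; 37. push(x=north) -> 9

;; 38. move(dir=north) -> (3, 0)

;; 39. sense(dir=north) -> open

;; 40. push(x=north) -> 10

;; 41. move(dir=north) -> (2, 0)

;; 42. sense(dir=east) -> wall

;; 43. sense(dir=north) -> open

;; 44. push(x=north) -> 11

;; 45. move(dir=north) -> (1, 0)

;; 46. sense(dir=east) -> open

;; 47. push(x=east) -> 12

;; 48. move(dir=east) -> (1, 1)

;; 49. sense(dir=north) -> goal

;; 50. move(dir=north) -> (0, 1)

Answer: (0, 1)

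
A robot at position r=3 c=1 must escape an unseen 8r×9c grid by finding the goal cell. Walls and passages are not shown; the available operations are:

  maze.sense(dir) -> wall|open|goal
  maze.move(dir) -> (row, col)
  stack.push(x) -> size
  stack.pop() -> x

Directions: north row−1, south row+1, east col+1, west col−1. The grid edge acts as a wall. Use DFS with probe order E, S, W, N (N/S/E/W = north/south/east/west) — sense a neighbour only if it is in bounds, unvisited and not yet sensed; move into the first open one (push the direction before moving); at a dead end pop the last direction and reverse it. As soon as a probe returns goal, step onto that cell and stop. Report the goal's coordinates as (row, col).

% maze.sense dir=east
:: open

% stack.push x=east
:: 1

% maze.move dir=east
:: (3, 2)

% maze.sense dir=east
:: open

% stack.push x=east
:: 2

% maze.move dir=east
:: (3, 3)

% maze.sense dir=east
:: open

% stack.push x=east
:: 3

% maze.move dir=east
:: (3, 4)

% maze.sense dir=east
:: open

% stack.push x=east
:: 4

% maze.move dir=east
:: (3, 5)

% maze.sense dir=east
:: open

% stack.push x=east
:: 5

% maze.move dir=east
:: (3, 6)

% maze.sense dir=east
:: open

% stack.push x=east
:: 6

% maze.move dir=east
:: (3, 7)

% maze.sense dir=east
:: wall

% maze.sense dir=south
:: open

% stack.push x=south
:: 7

% maze.move dir=south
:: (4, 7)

% maze.sense dir=east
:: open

% stack.push x=east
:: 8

% maze.move dir=east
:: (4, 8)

% maze.sense dir=south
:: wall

% stack.pop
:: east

% maze.move dir=west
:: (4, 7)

% maze.sense dir=south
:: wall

% maze.sense dir=west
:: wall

% stack.pop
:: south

% maze.move dir=north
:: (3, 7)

% maze.sense dir=north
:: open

% stack.push x=north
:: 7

% maze.move dir=north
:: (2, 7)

% maze.sense dir=east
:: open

% stack.push x=east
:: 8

% maze.move dir=east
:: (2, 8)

% maze.sense dir=north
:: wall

% stack.pop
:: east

% maze.move dir=west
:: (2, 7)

% maze.sense dir=west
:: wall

% maze.sense dir=north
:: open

% stack.push x=north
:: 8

% maze.move dir=north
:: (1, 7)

% maze.sense dir=west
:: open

% stack.push x=west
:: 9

% maze.move dir=west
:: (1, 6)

% maze.sense dir=west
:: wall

% maze.sense dir=north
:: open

% stack.push x=north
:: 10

% maze.move dir=north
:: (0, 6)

% maze.sense dir=east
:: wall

% maze.sense dir=west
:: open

% stack.push x=west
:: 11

% maze.move dir=west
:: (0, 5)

% maze.sense dir=west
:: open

% stack.push x=west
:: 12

% maze.move dir=west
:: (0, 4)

% maze.sense dir=south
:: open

% stack.push x=south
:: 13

% maze.move dir=south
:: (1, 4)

% maze.sense dir=south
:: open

% stack.push x=south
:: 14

% maze.move dir=south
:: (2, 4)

% maze.sense dir=east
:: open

% stack.push x=east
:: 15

% maze.move dir=east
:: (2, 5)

% stack.pop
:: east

% maze.move dir=west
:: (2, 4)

% maze.sense dir=west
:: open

% stack.push x=west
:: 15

% maze.move dir=west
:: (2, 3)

% maze.sense dir=west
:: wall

% maze.sense dir=north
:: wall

% stack.pop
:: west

% maze.move dir=east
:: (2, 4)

% stack.pop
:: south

% maze.move dir=north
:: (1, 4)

% stack.pop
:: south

% maze.move dir=north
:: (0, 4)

% maze.sense dir=west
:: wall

% stack.pop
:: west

% maze.move dir=east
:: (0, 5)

% stack.pop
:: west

% maze.move dir=east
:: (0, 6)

% stack.pop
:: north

% maze.move dir=south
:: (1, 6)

% stack.pop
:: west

% maze.move dir=east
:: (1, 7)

% stack.pop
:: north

% maze.move dir=south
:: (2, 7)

% stack.pop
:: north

% maze.move dir=south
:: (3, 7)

% stack.pop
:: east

% maze.move dir=west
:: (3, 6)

% stack.pop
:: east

% maze.move dir=west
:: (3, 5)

% maze.sense dir=south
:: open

% stack.push x=south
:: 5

% maze.move dir=south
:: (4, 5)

% maze.sense dir=south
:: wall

% maze.sense dir=west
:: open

% stack.push x=west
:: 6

% maze.move dir=west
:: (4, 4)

% maze.sense dir=south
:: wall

% maze.sense dir=west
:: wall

% stack.pop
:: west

% maze.move dir=east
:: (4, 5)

% stack.pop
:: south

% maze.move dir=north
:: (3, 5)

% stack.pop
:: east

% maze.move dir=west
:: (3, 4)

% stack.pop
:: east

% maze.move dir=west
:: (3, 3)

% stack.pop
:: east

% maze.move dir=west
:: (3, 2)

% maze.sense dir=south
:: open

% stack.push x=south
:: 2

% maze.move dir=south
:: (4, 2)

% maze.sense dir=south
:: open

% stack.push x=south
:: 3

% maze.move dir=south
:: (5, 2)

% maze.sense dir=east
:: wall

% maze.sense dir=south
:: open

% stack.push x=south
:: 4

% maze.move dir=south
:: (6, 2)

% maze.sense dir=east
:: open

% stack.push x=east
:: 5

% maze.move dir=east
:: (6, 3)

% maze.sense dir=east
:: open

% stack.push x=east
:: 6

% maze.move dir=east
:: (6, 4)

% maze.sense dir=east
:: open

% stack.push x=east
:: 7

% maze.move dir=east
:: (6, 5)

% maze.sense dir=east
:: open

% stack.push x=east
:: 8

% maze.move dir=east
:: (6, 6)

% maze.sense dir=east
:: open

% stack.push x=east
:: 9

% maze.move dir=east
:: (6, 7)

% maze.sense dir=east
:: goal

% maze.move dir=east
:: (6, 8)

Answer: (6, 8)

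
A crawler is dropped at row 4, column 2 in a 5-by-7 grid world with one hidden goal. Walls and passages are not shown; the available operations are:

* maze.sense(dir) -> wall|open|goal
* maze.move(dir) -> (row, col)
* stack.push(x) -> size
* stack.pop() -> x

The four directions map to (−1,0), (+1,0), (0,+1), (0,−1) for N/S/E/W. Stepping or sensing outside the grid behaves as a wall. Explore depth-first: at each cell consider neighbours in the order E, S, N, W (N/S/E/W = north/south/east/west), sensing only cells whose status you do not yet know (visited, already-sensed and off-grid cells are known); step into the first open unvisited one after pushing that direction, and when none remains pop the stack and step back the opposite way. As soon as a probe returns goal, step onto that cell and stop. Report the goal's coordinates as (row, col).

Calling maze.sense on dir='east', giving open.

Calling stack.push on x='east', and observe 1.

Calling maze.move on dir='east', yielding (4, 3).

Using maze.sense on dir='east', yielding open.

I invoke stack.push on x='east', → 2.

I call maze.move on dir='east', and see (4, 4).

Now I run maze.sense on dir='east', and get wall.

Using maze.sense on dir='north', which returns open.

Invoking stack.push on x='north', giving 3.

Invoking maze.move on dir='north', giving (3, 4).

I call maze.sense on dir='east', → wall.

I call maze.sense on dir='north', yielding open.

I run stack.push on x='north', and get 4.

Invoking maze.move on dir='north', — result: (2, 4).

Invoking maze.sense on dir='east', and get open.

Using stack.push on x='east', — result: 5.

Next I call maze.move on dir='east', and get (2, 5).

Next I call maze.sense on dir='east', — result: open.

Invoking stack.push on x='east', and see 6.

I try maze.move on dir='east', giving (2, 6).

Then maze.sense on dir='south', and get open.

I try stack.push on x='south', which returns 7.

Now I run maze.move on dir='south', → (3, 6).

Using maze.sense on dir='south', → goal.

Next I call maze.move on dir='south', → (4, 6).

Answer: (4, 6)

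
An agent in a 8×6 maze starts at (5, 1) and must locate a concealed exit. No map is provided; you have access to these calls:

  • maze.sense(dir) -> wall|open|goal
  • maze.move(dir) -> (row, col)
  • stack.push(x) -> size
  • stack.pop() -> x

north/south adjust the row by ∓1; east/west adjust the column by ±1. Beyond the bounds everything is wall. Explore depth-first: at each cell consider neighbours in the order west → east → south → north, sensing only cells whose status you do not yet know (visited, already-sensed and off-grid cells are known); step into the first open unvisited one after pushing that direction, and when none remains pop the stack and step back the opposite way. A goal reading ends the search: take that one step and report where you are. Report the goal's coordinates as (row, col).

→ maze.sense(dir→west)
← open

→ stack.push(x→west)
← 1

→ maze.move(dir→west)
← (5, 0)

→ maze.sense(dir→south)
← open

→ stack.push(x→south)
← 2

→ maze.move(dir→south)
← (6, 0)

→ maze.sense(dir→east)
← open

→ stack.push(x→east)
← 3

→ maze.move(dir→east)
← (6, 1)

→ maze.sense(dir→east)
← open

→ stack.push(x→east)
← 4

→ maze.move(dir→east)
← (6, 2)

→ maze.sense(dir→east)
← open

→ stack.push(x→east)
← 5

→ maze.move(dir→east)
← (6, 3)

→ maze.sense(dir→east)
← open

→ stack.push(x→east)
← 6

→ maze.move(dir→east)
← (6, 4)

→ maze.sense(dir→east)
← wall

→ maze.sense(dir→south)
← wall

→ maze.sense(dir→north)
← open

→ stack.push(x→north)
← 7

→ maze.move(dir→north)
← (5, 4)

→ maze.sense(dir→west)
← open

→ stack.push(x→west)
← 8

→ maze.move(dir→west)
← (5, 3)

→ maze.sense(dir→west)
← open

→ stack.push(x→west)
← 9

→ maze.move(dir→west)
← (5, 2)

→ maze.sense(dir→north)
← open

→ stack.push(x→north)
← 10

→ maze.move(dir→north)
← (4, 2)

→ maze.sense(dir→west)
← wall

→ maze.sense(dir→east)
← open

→ stack.push(x→east)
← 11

→ maze.move(dir→east)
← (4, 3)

→ maze.sense(dir→east)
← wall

→ maze.sense(dir→north)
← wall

→ stack.pop()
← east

→ maze.move(dir→west)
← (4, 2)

→ maze.sense(dir→north)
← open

→ stack.push(x→north)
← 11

→ maze.move(dir→north)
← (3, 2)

→ maze.sense(dir→west)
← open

→ stack.push(x→west)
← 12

→ maze.move(dir→west)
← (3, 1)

→ maze.sense(dir→west)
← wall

→ maze.sense(dir→north)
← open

→ stack.push(x→north)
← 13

→ maze.move(dir→north)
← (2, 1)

→ maze.sense(dir→west)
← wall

→ maze.sense(dir→east)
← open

→ stack.push(x→east)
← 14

→ maze.move(dir→east)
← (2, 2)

→ maze.sense(dir→east)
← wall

→ maze.sense(dir→north)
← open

→ stack.push(x→north)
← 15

→ maze.move(dir→north)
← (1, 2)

→ maze.sense(dir→west)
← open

→ stack.push(x→west)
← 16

→ maze.move(dir→west)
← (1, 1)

→ maze.sense(dir→west)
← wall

→ maze.sense(dir→north)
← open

→ stack.push(x→north)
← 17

→ maze.move(dir→north)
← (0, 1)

→ maze.sense(dir→west)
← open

→ stack.push(x→west)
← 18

→ maze.move(dir→west)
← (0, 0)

→ stack.pop()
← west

→ maze.move(dir→east)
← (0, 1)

→ maze.sense(dir→east)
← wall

→ stack.pop()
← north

→ maze.move(dir→south)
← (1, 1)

→ stack.pop()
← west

→ maze.move(dir→east)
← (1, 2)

→ maze.sense(dir→east)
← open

→ stack.push(x→east)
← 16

→ maze.move(dir→east)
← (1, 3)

→ maze.sense(dir→east)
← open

→ stack.push(x→east)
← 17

→ maze.move(dir→east)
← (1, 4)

→ maze.sense(dir→east)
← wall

→ maze.sense(dir→south)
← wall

→ maze.sense(dir→north)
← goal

→ maze.move(dir→north)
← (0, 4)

Answer: (0, 4)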